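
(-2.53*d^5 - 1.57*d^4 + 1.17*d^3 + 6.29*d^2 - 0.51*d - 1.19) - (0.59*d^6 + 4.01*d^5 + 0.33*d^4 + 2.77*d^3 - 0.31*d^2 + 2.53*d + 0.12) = -0.59*d^6 - 6.54*d^5 - 1.9*d^4 - 1.6*d^3 + 6.6*d^2 - 3.04*d - 1.31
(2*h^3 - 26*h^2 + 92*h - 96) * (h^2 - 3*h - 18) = 2*h^5 - 32*h^4 + 134*h^3 + 96*h^2 - 1368*h + 1728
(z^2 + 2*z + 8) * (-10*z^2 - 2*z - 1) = -10*z^4 - 22*z^3 - 85*z^2 - 18*z - 8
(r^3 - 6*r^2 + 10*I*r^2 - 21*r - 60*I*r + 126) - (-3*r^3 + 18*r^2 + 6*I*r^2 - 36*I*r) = 4*r^3 - 24*r^2 + 4*I*r^2 - 21*r - 24*I*r + 126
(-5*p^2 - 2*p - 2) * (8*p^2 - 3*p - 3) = -40*p^4 - p^3 + 5*p^2 + 12*p + 6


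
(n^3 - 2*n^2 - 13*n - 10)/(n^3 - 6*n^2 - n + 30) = (n + 1)/(n - 3)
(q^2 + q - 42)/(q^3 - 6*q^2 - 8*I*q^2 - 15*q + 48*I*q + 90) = (q + 7)/(q^2 - 8*I*q - 15)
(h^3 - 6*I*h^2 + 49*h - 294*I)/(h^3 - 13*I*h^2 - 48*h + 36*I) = (h^2 + 49)/(h^2 - 7*I*h - 6)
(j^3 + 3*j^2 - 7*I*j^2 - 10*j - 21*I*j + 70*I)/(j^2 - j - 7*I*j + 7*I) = (j^2 + 3*j - 10)/(j - 1)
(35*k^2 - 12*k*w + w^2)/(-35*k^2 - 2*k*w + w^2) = (-5*k + w)/(5*k + w)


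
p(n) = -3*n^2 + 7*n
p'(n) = 7 - 6*n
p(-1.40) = -15.68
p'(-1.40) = 15.40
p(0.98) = 3.98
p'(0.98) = 1.12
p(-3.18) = -52.60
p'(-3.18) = 26.08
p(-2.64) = -39.39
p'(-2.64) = 22.84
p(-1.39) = -15.53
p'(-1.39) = 15.34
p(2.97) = -5.67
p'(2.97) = -10.82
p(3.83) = -17.20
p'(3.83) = -15.98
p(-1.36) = -15.07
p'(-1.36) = 15.16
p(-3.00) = -48.00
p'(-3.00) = 25.00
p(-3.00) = -48.00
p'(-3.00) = 25.00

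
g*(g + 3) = g^2 + 3*g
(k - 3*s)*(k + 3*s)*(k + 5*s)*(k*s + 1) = k^4*s + 5*k^3*s^2 + k^3 - 9*k^2*s^3 + 5*k^2*s - 45*k*s^4 - 9*k*s^2 - 45*s^3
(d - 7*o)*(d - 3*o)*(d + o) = d^3 - 9*d^2*o + 11*d*o^2 + 21*o^3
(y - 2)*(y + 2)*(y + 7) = y^3 + 7*y^2 - 4*y - 28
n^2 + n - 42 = (n - 6)*(n + 7)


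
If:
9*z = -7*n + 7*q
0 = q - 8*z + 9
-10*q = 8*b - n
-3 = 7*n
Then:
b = -4131/2632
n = -3/7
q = 57/47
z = 60/47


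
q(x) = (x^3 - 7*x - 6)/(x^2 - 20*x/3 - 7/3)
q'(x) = (20/3 - 2*x)*(x^3 - 7*x - 6)/(x^2 - 20*x/3 - 7/3)^2 + (3*x^2 - 7)/(x^2 - 20*x/3 - 7/3)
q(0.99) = 1.50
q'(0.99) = -0.38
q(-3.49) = -0.73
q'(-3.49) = 0.59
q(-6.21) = -2.60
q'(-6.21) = 0.76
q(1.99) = 1.04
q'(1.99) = -0.66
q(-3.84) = -0.94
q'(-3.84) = 0.62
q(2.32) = 0.79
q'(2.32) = -0.86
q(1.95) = 1.06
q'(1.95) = -0.64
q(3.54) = -1.01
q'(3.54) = -2.31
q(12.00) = 26.56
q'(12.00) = -0.57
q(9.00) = 35.36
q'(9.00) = -8.82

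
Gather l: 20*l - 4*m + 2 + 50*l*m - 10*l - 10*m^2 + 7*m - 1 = l*(50*m + 10) - 10*m^2 + 3*m + 1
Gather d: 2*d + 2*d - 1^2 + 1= 4*d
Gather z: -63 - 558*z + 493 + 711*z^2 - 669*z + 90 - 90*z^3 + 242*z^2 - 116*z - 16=-90*z^3 + 953*z^2 - 1343*z + 504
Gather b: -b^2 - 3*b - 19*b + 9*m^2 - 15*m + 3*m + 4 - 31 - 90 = -b^2 - 22*b + 9*m^2 - 12*m - 117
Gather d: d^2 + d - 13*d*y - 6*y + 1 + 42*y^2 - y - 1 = d^2 + d*(1 - 13*y) + 42*y^2 - 7*y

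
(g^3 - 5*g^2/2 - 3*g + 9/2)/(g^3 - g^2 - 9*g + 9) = (g + 3/2)/(g + 3)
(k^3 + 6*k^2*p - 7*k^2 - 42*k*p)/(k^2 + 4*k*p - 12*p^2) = k*(7 - k)/(-k + 2*p)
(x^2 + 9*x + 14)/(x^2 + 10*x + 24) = (x^2 + 9*x + 14)/(x^2 + 10*x + 24)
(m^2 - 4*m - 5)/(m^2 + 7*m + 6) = (m - 5)/(m + 6)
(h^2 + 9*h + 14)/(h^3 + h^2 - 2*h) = (h + 7)/(h*(h - 1))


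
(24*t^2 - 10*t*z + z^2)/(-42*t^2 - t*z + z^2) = (-24*t^2 + 10*t*z - z^2)/(42*t^2 + t*z - z^2)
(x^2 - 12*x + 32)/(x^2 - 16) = (x - 8)/(x + 4)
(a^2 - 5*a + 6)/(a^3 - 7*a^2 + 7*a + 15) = (a - 2)/(a^2 - 4*a - 5)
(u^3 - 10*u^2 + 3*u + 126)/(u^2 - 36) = (u^2 - 4*u - 21)/(u + 6)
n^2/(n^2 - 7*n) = n/(n - 7)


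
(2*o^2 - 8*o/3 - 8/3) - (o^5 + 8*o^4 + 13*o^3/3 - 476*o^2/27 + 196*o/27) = -o^5 - 8*o^4 - 13*o^3/3 + 530*o^2/27 - 268*o/27 - 8/3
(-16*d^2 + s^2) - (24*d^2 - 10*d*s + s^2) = -40*d^2 + 10*d*s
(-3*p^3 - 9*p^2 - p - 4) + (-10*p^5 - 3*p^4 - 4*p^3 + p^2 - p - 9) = -10*p^5 - 3*p^4 - 7*p^3 - 8*p^2 - 2*p - 13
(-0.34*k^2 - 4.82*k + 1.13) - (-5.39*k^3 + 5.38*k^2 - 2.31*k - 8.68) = 5.39*k^3 - 5.72*k^2 - 2.51*k + 9.81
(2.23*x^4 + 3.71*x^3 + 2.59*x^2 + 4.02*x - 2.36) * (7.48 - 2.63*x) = -5.8649*x^5 + 6.9231*x^4 + 20.9391*x^3 + 8.8006*x^2 + 36.2764*x - 17.6528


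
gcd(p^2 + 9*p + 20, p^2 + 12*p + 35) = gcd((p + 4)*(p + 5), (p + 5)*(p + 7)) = p + 5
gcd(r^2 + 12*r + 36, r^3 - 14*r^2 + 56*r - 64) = 1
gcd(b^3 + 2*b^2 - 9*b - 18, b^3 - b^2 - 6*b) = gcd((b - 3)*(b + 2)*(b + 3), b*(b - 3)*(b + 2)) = b^2 - b - 6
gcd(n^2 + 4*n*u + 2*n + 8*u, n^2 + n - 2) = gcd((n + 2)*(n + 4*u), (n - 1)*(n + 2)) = n + 2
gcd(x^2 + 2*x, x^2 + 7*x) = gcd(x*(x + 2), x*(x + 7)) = x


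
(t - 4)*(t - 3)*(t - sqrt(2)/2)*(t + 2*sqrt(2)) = t^4 - 7*t^3 + 3*sqrt(2)*t^3/2 - 21*sqrt(2)*t^2/2 + 10*t^2 + 14*t + 18*sqrt(2)*t - 24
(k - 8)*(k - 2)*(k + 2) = k^3 - 8*k^2 - 4*k + 32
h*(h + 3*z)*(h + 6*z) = h^3 + 9*h^2*z + 18*h*z^2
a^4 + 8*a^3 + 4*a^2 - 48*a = a*(a - 2)*(a + 4)*(a + 6)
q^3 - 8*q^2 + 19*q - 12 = (q - 4)*(q - 3)*(q - 1)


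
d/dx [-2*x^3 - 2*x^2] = 2*x*(-3*x - 2)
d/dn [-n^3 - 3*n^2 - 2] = 3*n*(-n - 2)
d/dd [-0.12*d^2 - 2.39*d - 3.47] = -0.24*d - 2.39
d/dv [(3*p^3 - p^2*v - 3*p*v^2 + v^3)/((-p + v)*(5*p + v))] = (-7*p^2 + 10*p*v + v^2)/(25*p^2 + 10*p*v + v^2)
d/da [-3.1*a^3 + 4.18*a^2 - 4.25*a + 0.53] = -9.3*a^2 + 8.36*a - 4.25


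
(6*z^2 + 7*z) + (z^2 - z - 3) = 7*z^2 + 6*z - 3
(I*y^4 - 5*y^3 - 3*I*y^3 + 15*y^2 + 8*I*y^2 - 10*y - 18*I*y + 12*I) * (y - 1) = I*y^5 - 5*y^4 - 4*I*y^4 + 20*y^3 + 11*I*y^3 - 25*y^2 - 26*I*y^2 + 10*y + 30*I*y - 12*I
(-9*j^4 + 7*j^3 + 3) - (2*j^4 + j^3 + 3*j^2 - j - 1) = -11*j^4 + 6*j^3 - 3*j^2 + j + 4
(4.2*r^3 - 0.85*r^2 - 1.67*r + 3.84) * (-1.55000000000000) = -6.51*r^3 + 1.3175*r^2 + 2.5885*r - 5.952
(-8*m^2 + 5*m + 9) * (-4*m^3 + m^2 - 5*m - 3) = 32*m^5 - 28*m^4 + 9*m^3 + 8*m^2 - 60*m - 27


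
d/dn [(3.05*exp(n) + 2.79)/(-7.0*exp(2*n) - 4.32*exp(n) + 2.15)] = (21.35*exp(2*n) + 39.06*exp(n) + 18.6103)*exp(n)/(49.0*exp(4*n) + 60.48*exp(3*n) - 11.4376*exp(2*n) - 18.576*exp(n) + 4.6225)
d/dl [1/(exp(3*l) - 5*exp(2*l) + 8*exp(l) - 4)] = (-3*exp(2*l) + 10*exp(l) - 8)*exp(l)/(exp(3*l) - 5*exp(2*l) + 8*exp(l) - 4)^2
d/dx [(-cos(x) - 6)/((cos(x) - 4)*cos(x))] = (-sin(x) + 24*sin(x)/cos(x)^2 - 12*tan(x))/(cos(x) - 4)^2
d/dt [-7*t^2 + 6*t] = 6 - 14*t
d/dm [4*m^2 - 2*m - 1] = 8*m - 2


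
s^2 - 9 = (s - 3)*(s + 3)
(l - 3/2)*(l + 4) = l^2 + 5*l/2 - 6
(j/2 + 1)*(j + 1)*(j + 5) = j^3/2 + 4*j^2 + 17*j/2 + 5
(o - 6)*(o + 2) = o^2 - 4*o - 12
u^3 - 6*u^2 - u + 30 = (u - 5)*(u - 3)*(u + 2)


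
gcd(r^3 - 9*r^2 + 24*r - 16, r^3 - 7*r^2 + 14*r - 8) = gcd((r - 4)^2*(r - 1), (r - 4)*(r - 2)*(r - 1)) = r^2 - 5*r + 4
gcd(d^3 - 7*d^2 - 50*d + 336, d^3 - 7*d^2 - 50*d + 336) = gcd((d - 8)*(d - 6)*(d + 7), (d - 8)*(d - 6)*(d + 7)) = d^3 - 7*d^2 - 50*d + 336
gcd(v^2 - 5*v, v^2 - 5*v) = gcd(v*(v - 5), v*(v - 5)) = v^2 - 5*v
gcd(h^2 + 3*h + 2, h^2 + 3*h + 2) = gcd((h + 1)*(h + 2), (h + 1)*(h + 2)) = h^2 + 3*h + 2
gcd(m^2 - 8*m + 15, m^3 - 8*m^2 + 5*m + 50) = m - 5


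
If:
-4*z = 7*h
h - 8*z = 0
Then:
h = 0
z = 0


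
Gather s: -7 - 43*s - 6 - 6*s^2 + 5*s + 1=-6*s^2 - 38*s - 12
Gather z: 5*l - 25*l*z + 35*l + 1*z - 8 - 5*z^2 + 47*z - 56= 40*l - 5*z^2 + z*(48 - 25*l) - 64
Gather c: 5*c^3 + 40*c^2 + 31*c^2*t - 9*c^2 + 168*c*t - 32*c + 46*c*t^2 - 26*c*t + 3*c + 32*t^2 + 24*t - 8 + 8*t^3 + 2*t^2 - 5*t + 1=5*c^3 + c^2*(31*t + 31) + c*(46*t^2 + 142*t - 29) + 8*t^3 + 34*t^2 + 19*t - 7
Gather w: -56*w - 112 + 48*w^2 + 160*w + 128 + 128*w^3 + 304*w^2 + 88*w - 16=128*w^3 + 352*w^2 + 192*w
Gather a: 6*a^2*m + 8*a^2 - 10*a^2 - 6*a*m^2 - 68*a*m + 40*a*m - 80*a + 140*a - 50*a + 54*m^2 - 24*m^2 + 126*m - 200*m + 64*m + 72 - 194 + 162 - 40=a^2*(6*m - 2) + a*(-6*m^2 - 28*m + 10) + 30*m^2 - 10*m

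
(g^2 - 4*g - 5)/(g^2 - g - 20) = (g + 1)/(g + 4)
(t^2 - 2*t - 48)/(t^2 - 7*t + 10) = (t^2 - 2*t - 48)/(t^2 - 7*t + 10)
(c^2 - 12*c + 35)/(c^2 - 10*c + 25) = (c - 7)/(c - 5)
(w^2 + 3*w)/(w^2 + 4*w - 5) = w*(w + 3)/(w^2 + 4*w - 5)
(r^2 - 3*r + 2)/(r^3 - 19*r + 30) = (r - 1)/(r^2 + 2*r - 15)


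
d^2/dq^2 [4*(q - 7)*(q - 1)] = 8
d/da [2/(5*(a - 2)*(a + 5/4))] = 8*(3 - 8*a)/(5*(16*a^4 - 24*a^3 - 71*a^2 + 60*a + 100))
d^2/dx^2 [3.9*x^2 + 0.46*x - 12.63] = 7.80000000000000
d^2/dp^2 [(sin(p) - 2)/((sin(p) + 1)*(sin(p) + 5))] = (-sin(p)^4 + 15*sin(p)^3 + 53*sin(p)^2 - 3*sin(p) - 184)/((sin(p) + 1)^2*(sin(p) + 5)^3)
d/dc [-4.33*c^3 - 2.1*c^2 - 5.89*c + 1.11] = -12.99*c^2 - 4.2*c - 5.89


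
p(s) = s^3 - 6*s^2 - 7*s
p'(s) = 3*s^2 - 12*s - 7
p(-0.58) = 1.85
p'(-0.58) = 0.97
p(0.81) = -9.08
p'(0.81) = -14.75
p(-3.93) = -125.86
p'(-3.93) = 86.49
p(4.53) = -61.88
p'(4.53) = 0.20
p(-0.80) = 1.25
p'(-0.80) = 4.52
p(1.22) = -15.65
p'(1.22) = -17.17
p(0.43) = -4.04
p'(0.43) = -11.61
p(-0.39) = 1.76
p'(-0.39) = -1.86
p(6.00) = -42.00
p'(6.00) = 29.00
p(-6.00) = -390.00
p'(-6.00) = 173.00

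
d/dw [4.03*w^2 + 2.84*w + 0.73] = 8.06*w + 2.84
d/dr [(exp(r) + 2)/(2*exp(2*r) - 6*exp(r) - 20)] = -exp(r)/(2*exp(2*r) - 20*exp(r) + 50)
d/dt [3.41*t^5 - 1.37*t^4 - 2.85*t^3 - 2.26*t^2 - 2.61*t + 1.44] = 17.05*t^4 - 5.48*t^3 - 8.55*t^2 - 4.52*t - 2.61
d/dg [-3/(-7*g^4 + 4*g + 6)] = 12*(1 - 7*g^3)/(-7*g^4 + 4*g + 6)^2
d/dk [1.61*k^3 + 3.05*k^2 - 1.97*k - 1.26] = 4.83*k^2 + 6.1*k - 1.97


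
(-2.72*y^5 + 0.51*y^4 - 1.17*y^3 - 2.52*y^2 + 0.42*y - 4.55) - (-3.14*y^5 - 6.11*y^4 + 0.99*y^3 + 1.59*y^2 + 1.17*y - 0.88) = 0.42*y^5 + 6.62*y^4 - 2.16*y^3 - 4.11*y^2 - 0.75*y - 3.67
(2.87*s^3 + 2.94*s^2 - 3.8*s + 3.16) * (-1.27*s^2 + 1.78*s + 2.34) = -3.6449*s^5 + 1.3748*s^4 + 16.775*s^3 - 3.8976*s^2 - 3.2672*s + 7.3944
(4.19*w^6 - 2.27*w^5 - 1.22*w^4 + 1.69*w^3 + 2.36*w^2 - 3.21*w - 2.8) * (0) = 0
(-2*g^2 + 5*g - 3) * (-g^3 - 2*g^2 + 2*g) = 2*g^5 - g^4 - 11*g^3 + 16*g^2 - 6*g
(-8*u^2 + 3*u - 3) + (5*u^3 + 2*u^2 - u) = 5*u^3 - 6*u^2 + 2*u - 3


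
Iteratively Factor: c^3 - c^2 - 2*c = (c)*(c^2 - c - 2) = c*(c - 2)*(c + 1)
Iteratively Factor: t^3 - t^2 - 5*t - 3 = (t - 3)*(t^2 + 2*t + 1) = (t - 3)*(t + 1)*(t + 1)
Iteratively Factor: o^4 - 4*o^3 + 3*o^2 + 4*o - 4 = (o - 2)*(o^3 - 2*o^2 - o + 2) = (o - 2)^2*(o^2 - 1) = (o - 2)^2*(o - 1)*(o + 1)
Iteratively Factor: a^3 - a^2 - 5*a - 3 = (a + 1)*(a^2 - 2*a - 3) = (a + 1)^2*(a - 3)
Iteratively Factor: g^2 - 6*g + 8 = (g - 4)*(g - 2)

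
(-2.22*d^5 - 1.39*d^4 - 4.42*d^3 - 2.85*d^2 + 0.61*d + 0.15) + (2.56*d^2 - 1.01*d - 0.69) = -2.22*d^5 - 1.39*d^4 - 4.42*d^3 - 0.29*d^2 - 0.4*d - 0.54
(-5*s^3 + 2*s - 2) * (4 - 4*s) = 20*s^4 - 20*s^3 - 8*s^2 + 16*s - 8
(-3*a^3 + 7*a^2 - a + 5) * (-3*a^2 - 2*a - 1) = 9*a^5 - 15*a^4 - 8*a^3 - 20*a^2 - 9*a - 5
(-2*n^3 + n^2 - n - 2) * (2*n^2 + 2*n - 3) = -4*n^5 - 2*n^4 + 6*n^3 - 9*n^2 - n + 6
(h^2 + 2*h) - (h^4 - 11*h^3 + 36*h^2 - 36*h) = -h^4 + 11*h^3 - 35*h^2 + 38*h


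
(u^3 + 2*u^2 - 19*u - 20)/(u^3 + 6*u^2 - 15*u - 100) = (u + 1)/(u + 5)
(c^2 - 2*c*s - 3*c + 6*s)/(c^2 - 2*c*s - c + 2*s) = (c - 3)/(c - 1)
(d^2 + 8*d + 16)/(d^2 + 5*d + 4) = (d + 4)/(d + 1)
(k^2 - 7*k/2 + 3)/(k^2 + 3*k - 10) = (k - 3/2)/(k + 5)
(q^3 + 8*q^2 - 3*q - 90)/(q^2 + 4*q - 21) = (q^2 + 11*q + 30)/(q + 7)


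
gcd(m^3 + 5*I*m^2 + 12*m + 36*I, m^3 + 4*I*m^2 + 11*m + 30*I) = m^2 - I*m + 6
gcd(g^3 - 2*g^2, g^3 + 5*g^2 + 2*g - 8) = 1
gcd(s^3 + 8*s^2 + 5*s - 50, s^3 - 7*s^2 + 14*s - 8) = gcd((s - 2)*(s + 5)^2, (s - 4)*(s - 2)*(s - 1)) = s - 2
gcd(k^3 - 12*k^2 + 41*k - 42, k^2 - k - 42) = k - 7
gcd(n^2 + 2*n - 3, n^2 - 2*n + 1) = n - 1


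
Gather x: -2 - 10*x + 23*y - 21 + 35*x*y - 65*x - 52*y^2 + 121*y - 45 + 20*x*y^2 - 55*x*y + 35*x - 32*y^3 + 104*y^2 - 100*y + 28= x*(20*y^2 - 20*y - 40) - 32*y^3 + 52*y^2 + 44*y - 40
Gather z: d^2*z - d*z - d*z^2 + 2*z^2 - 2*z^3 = -2*z^3 + z^2*(2 - d) + z*(d^2 - d)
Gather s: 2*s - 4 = 2*s - 4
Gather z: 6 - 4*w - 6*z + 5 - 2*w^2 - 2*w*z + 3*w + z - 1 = -2*w^2 - w + z*(-2*w - 5) + 10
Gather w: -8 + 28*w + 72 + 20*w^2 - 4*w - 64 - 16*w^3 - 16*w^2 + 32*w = -16*w^3 + 4*w^2 + 56*w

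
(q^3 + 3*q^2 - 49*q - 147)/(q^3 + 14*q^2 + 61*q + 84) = (q - 7)/(q + 4)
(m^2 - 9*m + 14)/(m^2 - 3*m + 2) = (m - 7)/(m - 1)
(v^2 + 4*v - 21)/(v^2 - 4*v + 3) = (v + 7)/(v - 1)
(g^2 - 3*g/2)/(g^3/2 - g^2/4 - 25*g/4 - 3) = 2*g*(3 - 2*g)/(-2*g^3 + g^2 + 25*g + 12)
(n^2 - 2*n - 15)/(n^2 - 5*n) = (n + 3)/n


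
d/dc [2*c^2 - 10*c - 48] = 4*c - 10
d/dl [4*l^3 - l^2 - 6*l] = 12*l^2 - 2*l - 6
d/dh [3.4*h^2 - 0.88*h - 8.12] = 6.8*h - 0.88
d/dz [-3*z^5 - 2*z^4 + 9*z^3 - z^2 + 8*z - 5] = -15*z^4 - 8*z^3 + 27*z^2 - 2*z + 8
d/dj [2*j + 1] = 2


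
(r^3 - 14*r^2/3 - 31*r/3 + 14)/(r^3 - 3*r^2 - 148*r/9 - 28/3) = 3*(r - 1)/(3*r + 2)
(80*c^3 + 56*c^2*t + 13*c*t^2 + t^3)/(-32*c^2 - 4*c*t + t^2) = (20*c^2 + 9*c*t + t^2)/(-8*c + t)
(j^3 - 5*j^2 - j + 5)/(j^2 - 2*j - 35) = (-j^3 + 5*j^2 + j - 5)/(-j^2 + 2*j + 35)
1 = 1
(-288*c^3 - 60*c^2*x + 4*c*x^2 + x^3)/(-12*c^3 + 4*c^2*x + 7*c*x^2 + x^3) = (-48*c^2 - 2*c*x + x^2)/(-2*c^2 + c*x + x^2)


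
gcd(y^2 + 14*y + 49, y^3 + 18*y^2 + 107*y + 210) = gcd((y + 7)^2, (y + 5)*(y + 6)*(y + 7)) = y + 7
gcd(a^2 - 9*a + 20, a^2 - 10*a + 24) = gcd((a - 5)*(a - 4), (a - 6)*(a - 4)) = a - 4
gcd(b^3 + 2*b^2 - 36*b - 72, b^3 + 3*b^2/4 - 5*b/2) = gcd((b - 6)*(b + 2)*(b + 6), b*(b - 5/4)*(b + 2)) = b + 2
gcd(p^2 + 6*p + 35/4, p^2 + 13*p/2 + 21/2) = p + 7/2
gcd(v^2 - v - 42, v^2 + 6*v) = v + 6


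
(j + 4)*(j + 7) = j^2 + 11*j + 28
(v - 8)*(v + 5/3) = v^2 - 19*v/3 - 40/3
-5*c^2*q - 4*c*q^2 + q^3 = q*(-5*c + q)*(c + q)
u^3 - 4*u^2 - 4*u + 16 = (u - 4)*(u - 2)*(u + 2)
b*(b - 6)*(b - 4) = b^3 - 10*b^2 + 24*b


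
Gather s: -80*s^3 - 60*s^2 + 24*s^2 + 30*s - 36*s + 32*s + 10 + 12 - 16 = -80*s^3 - 36*s^2 + 26*s + 6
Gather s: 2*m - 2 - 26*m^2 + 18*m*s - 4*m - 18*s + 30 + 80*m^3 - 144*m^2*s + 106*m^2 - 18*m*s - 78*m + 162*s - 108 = 80*m^3 + 80*m^2 - 80*m + s*(144 - 144*m^2) - 80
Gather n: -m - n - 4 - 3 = -m - n - 7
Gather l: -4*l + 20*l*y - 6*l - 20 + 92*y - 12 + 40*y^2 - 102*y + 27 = l*(20*y - 10) + 40*y^2 - 10*y - 5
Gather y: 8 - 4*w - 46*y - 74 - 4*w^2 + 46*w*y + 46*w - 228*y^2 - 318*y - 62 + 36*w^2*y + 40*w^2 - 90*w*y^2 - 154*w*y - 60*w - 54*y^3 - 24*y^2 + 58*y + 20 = 36*w^2 - 18*w - 54*y^3 + y^2*(-90*w - 252) + y*(36*w^2 - 108*w - 306) - 108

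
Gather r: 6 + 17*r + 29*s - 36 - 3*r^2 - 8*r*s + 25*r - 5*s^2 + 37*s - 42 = -3*r^2 + r*(42 - 8*s) - 5*s^2 + 66*s - 72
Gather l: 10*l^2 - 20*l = 10*l^2 - 20*l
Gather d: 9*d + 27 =9*d + 27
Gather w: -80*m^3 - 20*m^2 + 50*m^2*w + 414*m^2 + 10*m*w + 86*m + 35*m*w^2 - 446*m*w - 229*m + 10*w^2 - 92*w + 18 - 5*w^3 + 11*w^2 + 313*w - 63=-80*m^3 + 394*m^2 - 143*m - 5*w^3 + w^2*(35*m + 21) + w*(50*m^2 - 436*m + 221) - 45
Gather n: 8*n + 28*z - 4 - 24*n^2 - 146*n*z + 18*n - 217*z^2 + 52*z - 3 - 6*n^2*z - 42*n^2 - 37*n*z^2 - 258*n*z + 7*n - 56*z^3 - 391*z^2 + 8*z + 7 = n^2*(-6*z - 66) + n*(-37*z^2 - 404*z + 33) - 56*z^3 - 608*z^2 + 88*z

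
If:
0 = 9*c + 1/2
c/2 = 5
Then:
No Solution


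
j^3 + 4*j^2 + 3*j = j*(j + 1)*(j + 3)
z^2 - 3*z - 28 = (z - 7)*(z + 4)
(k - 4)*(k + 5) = k^2 + k - 20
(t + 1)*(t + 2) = t^2 + 3*t + 2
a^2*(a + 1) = a^3 + a^2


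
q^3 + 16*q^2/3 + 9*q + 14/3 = (q + 1)*(q + 2)*(q + 7/3)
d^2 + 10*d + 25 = (d + 5)^2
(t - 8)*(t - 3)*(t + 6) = t^3 - 5*t^2 - 42*t + 144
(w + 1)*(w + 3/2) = w^2 + 5*w/2 + 3/2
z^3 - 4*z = z*(z - 2)*(z + 2)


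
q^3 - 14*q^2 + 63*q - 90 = (q - 6)*(q - 5)*(q - 3)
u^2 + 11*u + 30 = (u + 5)*(u + 6)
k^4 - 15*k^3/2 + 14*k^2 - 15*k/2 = k*(k - 5)*(k - 3/2)*(k - 1)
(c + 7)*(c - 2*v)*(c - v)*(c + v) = c^4 - 2*c^3*v + 7*c^3 - c^2*v^2 - 14*c^2*v + 2*c*v^3 - 7*c*v^2 + 14*v^3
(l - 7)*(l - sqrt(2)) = l^2 - 7*l - sqrt(2)*l + 7*sqrt(2)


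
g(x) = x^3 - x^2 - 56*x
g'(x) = 3*x^2 - 2*x - 56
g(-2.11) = 104.31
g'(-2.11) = -38.42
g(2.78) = -141.92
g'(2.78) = -38.37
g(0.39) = -21.93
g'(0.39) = -56.32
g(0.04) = -2.24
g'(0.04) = -56.08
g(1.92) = -104.13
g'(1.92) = -48.78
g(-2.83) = 127.81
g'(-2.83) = -26.31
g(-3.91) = 143.90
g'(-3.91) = -2.32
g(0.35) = -19.68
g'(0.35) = -56.33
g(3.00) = -150.00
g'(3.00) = -35.00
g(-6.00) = 84.00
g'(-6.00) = 64.00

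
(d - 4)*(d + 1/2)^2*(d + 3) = d^4 - 51*d^2/4 - 49*d/4 - 3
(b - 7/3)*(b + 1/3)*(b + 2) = b^3 - 43*b/9 - 14/9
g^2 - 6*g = g*(g - 6)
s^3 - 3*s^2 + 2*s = s*(s - 2)*(s - 1)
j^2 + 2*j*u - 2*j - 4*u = (j - 2)*(j + 2*u)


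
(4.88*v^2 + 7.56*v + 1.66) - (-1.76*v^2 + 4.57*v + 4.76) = 6.64*v^2 + 2.99*v - 3.1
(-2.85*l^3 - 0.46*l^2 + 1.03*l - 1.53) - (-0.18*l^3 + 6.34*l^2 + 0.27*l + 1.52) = -2.67*l^3 - 6.8*l^2 + 0.76*l - 3.05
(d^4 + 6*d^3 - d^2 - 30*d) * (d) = d^5 + 6*d^4 - d^3 - 30*d^2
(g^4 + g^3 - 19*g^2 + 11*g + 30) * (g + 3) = g^5 + 4*g^4 - 16*g^3 - 46*g^2 + 63*g + 90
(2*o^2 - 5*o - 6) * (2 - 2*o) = -4*o^3 + 14*o^2 + 2*o - 12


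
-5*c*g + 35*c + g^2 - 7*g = (-5*c + g)*(g - 7)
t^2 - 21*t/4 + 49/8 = (t - 7/2)*(t - 7/4)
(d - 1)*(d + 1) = d^2 - 1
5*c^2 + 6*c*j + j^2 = (c + j)*(5*c + j)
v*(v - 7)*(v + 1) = v^3 - 6*v^2 - 7*v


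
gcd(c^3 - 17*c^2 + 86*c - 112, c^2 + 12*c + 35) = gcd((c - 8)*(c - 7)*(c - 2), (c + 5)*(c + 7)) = 1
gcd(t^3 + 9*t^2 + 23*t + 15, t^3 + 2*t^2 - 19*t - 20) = t^2 + 6*t + 5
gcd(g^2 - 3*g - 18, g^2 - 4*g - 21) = g + 3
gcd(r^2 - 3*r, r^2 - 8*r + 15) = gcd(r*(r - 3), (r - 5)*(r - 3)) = r - 3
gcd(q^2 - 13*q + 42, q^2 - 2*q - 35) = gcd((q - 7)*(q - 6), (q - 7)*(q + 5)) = q - 7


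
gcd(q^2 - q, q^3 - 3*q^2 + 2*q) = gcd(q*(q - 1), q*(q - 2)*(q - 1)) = q^2 - q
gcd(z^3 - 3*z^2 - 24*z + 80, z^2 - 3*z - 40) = z + 5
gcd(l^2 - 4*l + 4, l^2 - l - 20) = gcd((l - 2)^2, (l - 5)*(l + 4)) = 1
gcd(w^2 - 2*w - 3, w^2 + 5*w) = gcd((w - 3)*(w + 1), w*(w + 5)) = 1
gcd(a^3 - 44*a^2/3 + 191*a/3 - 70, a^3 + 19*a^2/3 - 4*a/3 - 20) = a - 5/3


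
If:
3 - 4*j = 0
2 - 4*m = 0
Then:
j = 3/4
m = 1/2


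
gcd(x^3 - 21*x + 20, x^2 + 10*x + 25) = x + 5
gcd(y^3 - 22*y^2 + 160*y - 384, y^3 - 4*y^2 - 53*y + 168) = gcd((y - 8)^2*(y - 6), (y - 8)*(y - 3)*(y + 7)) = y - 8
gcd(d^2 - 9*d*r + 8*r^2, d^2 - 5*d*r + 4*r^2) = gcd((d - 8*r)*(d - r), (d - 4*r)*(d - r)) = -d + r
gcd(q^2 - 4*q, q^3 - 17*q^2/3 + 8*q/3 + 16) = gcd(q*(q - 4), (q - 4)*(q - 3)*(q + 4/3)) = q - 4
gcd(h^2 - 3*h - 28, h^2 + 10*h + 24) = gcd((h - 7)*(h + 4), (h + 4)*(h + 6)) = h + 4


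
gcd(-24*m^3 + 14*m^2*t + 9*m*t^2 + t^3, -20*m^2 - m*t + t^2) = 4*m + t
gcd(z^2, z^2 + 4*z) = z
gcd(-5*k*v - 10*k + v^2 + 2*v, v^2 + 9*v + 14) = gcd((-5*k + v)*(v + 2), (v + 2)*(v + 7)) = v + 2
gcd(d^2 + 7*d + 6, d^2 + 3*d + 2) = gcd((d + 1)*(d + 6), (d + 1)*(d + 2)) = d + 1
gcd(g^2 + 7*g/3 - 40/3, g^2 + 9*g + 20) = g + 5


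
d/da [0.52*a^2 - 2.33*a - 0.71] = 1.04*a - 2.33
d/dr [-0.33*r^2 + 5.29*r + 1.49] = 5.29 - 0.66*r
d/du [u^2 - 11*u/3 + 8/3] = 2*u - 11/3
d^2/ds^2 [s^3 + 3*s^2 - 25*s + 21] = 6*s + 6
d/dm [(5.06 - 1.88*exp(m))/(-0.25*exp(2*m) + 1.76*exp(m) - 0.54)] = (-0.47*exp(2*m) + 2.53*exp(m) - 7.8904)*exp(m)/(0.0625*exp(4*m) - 0.88*exp(3*m) + 3.3676*exp(2*m) - 1.9008*exp(m) + 0.2916)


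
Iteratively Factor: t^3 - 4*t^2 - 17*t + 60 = (t - 5)*(t^2 + t - 12) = (t - 5)*(t - 3)*(t + 4)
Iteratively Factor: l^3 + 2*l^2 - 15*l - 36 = (l - 4)*(l^2 + 6*l + 9) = (l - 4)*(l + 3)*(l + 3)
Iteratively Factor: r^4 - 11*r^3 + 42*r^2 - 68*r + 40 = (r - 2)*(r^3 - 9*r^2 + 24*r - 20) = (r - 2)^2*(r^2 - 7*r + 10) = (r - 2)^3*(r - 5)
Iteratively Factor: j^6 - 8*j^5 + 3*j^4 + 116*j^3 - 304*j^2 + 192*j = (j - 4)*(j^5 - 4*j^4 - 13*j^3 + 64*j^2 - 48*j) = (j - 4)*(j - 1)*(j^4 - 3*j^3 - 16*j^2 + 48*j) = (j - 4)^2*(j - 1)*(j^3 + j^2 - 12*j) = (j - 4)^2*(j - 1)*(j + 4)*(j^2 - 3*j) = j*(j - 4)^2*(j - 1)*(j + 4)*(j - 3)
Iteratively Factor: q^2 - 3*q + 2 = (q - 2)*(q - 1)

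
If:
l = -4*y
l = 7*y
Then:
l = 0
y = 0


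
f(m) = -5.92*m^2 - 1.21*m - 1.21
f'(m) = -11.84*m - 1.21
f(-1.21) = -8.41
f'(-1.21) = 13.12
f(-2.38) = -31.86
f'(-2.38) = 26.97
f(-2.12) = -25.25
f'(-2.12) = 23.89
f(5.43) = -182.33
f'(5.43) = -65.50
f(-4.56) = -118.79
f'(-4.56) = 52.78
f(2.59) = -44.06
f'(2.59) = -31.88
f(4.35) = -118.49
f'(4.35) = -52.71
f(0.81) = -6.07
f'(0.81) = -10.80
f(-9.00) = -469.84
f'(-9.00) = 105.35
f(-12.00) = -839.17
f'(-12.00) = 140.87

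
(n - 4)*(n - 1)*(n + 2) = n^3 - 3*n^2 - 6*n + 8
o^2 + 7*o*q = o*(o + 7*q)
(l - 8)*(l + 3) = l^2 - 5*l - 24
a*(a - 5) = a^2 - 5*a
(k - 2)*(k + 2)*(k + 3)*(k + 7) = k^4 + 10*k^3 + 17*k^2 - 40*k - 84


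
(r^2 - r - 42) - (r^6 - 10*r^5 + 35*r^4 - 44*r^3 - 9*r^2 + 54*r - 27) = -r^6 + 10*r^5 - 35*r^4 + 44*r^3 + 10*r^2 - 55*r - 15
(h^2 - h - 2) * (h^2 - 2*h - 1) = h^4 - 3*h^3 - h^2 + 5*h + 2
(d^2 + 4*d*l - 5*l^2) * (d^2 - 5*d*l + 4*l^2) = d^4 - d^3*l - 21*d^2*l^2 + 41*d*l^3 - 20*l^4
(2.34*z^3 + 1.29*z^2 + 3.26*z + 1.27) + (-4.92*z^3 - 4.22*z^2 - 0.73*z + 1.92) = -2.58*z^3 - 2.93*z^2 + 2.53*z + 3.19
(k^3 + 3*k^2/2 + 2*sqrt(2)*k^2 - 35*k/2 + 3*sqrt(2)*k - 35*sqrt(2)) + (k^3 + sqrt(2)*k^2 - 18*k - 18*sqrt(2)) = 2*k^3 + 3*k^2/2 + 3*sqrt(2)*k^2 - 71*k/2 + 3*sqrt(2)*k - 53*sqrt(2)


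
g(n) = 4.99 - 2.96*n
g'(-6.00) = -2.96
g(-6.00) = 22.75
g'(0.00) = -2.96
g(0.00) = 4.99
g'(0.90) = -2.96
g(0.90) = 2.33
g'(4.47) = -2.96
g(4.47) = -8.24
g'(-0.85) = -2.96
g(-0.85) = 7.51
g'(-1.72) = -2.96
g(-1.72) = 10.08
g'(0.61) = -2.96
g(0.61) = 3.18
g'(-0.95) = -2.96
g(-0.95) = 7.80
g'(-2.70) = -2.96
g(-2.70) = 12.98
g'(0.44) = -2.96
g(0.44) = 3.69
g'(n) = -2.96000000000000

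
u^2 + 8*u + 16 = (u + 4)^2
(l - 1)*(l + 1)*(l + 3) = l^3 + 3*l^2 - l - 3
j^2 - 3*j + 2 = (j - 2)*(j - 1)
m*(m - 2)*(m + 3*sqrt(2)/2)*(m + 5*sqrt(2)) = m^4 - 2*m^3 + 13*sqrt(2)*m^3/2 - 13*sqrt(2)*m^2 + 15*m^2 - 30*m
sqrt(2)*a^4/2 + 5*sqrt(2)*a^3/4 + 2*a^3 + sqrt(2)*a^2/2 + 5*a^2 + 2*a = a*(a + 1/2)*(a + 2*sqrt(2))*(sqrt(2)*a/2 + sqrt(2))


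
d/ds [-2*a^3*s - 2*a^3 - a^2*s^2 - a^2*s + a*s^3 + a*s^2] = a*(-2*a^2 - 2*a*s - a + 3*s^2 + 2*s)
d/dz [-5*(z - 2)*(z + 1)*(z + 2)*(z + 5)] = -20*z^3 - 90*z^2 - 10*z + 120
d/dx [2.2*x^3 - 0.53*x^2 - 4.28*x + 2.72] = 6.6*x^2 - 1.06*x - 4.28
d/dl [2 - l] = -1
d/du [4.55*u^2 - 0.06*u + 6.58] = 9.1*u - 0.06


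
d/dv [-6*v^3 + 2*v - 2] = 2 - 18*v^2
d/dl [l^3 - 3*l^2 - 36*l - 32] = 3*l^2 - 6*l - 36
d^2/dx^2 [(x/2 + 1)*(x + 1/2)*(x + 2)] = 3*x + 9/2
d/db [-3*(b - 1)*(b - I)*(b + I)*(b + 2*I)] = -12*b^3 + b^2*(9 - 18*I) + b*(-6 + 12*I) + 3 - 6*I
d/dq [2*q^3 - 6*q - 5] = 6*q^2 - 6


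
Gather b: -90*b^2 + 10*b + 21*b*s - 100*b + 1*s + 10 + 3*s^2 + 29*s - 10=-90*b^2 + b*(21*s - 90) + 3*s^2 + 30*s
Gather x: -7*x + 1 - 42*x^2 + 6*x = -42*x^2 - x + 1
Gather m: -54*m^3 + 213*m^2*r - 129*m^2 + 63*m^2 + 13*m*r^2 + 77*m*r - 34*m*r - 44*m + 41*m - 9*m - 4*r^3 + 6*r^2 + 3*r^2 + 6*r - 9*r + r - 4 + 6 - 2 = -54*m^3 + m^2*(213*r - 66) + m*(13*r^2 + 43*r - 12) - 4*r^3 + 9*r^2 - 2*r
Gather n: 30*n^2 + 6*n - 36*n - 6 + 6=30*n^2 - 30*n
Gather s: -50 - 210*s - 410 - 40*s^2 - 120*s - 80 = -40*s^2 - 330*s - 540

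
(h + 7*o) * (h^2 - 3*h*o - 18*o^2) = h^3 + 4*h^2*o - 39*h*o^2 - 126*o^3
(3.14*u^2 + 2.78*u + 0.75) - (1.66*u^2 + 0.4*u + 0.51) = 1.48*u^2 + 2.38*u + 0.24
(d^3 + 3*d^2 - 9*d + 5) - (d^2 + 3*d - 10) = d^3 + 2*d^2 - 12*d + 15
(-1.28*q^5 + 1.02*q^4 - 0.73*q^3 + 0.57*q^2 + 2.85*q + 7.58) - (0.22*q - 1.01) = -1.28*q^5 + 1.02*q^4 - 0.73*q^3 + 0.57*q^2 + 2.63*q + 8.59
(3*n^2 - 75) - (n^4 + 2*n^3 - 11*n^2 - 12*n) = -n^4 - 2*n^3 + 14*n^2 + 12*n - 75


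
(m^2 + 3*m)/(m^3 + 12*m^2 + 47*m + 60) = m/(m^2 + 9*m + 20)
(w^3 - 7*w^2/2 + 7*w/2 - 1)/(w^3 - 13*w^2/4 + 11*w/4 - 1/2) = 2*(2*w - 1)/(4*w - 1)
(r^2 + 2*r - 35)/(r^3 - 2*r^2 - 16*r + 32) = (r^2 + 2*r - 35)/(r^3 - 2*r^2 - 16*r + 32)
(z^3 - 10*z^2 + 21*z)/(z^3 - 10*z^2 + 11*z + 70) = z*(z - 3)/(z^2 - 3*z - 10)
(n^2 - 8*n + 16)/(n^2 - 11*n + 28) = (n - 4)/(n - 7)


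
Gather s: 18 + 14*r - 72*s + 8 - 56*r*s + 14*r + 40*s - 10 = 28*r + s*(-56*r - 32) + 16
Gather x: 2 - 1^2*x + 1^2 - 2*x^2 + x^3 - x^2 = x^3 - 3*x^2 - x + 3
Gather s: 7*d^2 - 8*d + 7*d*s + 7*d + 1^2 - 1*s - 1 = 7*d^2 - d + s*(7*d - 1)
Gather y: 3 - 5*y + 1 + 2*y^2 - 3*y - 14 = 2*y^2 - 8*y - 10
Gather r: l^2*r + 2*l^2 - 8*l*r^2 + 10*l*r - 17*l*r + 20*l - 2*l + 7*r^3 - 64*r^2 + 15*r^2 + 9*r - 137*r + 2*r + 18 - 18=2*l^2 + 18*l + 7*r^3 + r^2*(-8*l - 49) + r*(l^2 - 7*l - 126)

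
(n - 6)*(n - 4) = n^2 - 10*n + 24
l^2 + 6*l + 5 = (l + 1)*(l + 5)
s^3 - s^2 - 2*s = s*(s - 2)*(s + 1)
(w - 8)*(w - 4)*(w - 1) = w^3 - 13*w^2 + 44*w - 32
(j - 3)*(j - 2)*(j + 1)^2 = j^4 - 3*j^3 - 3*j^2 + 7*j + 6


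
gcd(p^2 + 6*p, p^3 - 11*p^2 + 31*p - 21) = 1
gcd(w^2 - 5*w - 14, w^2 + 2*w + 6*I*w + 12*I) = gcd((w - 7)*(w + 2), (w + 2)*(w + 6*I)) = w + 2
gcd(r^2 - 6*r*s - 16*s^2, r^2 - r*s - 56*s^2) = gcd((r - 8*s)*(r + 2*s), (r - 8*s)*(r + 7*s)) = r - 8*s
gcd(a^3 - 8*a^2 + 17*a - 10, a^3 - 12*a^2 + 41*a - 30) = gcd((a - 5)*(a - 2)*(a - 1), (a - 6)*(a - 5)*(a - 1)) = a^2 - 6*a + 5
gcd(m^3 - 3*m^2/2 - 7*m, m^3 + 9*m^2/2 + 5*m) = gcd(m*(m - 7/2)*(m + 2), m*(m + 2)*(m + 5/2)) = m^2 + 2*m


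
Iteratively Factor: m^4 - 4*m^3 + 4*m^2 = (m)*(m^3 - 4*m^2 + 4*m) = m*(m - 2)*(m^2 - 2*m) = m^2*(m - 2)*(m - 2)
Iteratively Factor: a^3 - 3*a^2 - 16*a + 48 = (a + 4)*(a^2 - 7*a + 12) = (a - 4)*(a + 4)*(a - 3)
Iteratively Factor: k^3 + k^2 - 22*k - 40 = (k - 5)*(k^2 + 6*k + 8) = (k - 5)*(k + 2)*(k + 4)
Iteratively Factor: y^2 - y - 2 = (y - 2)*(y + 1)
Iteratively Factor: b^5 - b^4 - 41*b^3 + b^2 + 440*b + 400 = (b - 5)*(b^4 + 4*b^3 - 21*b^2 - 104*b - 80) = (b - 5)*(b + 1)*(b^3 + 3*b^2 - 24*b - 80) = (b - 5)^2*(b + 1)*(b^2 + 8*b + 16) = (b - 5)^2*(b + 1)*(b + 4)*(b + 4)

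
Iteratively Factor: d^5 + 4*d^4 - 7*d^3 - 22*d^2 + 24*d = (d + 4)*(d^4 - 7*d^2 + 6*d) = d*(d + 4)*(d^3 - 7*d + 6) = d*(d + 3)*(d + 4)*(d^2 - 3*d + 2) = d*(d - 1)*(d + 3)*(d + 4)*(d - 2)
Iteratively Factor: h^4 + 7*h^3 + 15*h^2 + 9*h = (h + 1)*(h^3 + 6*h^2 + 9*h) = (h + 1)*(h + 3)*(h^2 + 3*h) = h*(h + 1)*(h + 3)*(h + 3)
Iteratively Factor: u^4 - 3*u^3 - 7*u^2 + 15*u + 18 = (u + 1)*(u^3 - 4*u^2 - 3*u + 18) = (u - 3)*(u + 1)*(u^2 - u - 6) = (u - 3)*(u + 1)*(u + 2)*(u - 3)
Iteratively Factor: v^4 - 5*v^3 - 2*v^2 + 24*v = (v)*(v^3 - 5*v^2 - 2*v + 24) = v*(v - 3)*(v^2 - 2*v - 8) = v*(v - 3)*(v + 2)*(v - 4)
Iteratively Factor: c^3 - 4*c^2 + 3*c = (c - 3)*(c^2 - c) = c*(c - 3)*(c - 1)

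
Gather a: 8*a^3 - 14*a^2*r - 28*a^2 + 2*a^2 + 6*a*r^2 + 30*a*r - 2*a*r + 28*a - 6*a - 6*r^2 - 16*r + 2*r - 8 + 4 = 8*a^3 + a^2*(-14*r - 26) + a*(6*r^2 + 28*r + 22) - 6*r^2 - 14*r - 4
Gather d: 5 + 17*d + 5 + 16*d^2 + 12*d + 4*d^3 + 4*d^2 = 4*d^3 + 20*d^2 + 29*d + 10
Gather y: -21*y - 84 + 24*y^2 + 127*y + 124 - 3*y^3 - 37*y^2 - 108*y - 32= -3*y^3 - 13*y^2 - 2*y + 8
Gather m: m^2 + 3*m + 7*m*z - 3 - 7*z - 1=m^2 + m*(7*z + 3) - 7*z - 4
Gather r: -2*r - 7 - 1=-2*r - 8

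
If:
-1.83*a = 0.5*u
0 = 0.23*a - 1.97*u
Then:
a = 0.00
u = 0.00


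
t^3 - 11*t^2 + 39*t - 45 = (t - 5)*(t - 3)^2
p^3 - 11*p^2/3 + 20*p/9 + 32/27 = (p - 8/3)*(p - 4/3)*(p + 1/3)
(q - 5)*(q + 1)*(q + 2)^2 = q^4 - 17*q^2 - 36*q - 20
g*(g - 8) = g^2 - 8*g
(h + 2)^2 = h^2 + 4*h + 4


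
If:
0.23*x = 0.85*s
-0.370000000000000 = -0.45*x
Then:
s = 0.22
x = 0.82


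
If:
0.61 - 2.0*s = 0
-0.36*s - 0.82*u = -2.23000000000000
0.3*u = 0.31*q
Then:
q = 2.50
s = 0.30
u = 2.59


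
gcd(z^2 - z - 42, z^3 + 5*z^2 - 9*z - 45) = 1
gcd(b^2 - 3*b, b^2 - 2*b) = b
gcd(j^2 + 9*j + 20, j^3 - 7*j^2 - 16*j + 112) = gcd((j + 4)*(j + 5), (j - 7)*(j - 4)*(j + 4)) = j + 4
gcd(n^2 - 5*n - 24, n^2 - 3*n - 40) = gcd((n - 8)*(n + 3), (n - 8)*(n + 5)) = n - 8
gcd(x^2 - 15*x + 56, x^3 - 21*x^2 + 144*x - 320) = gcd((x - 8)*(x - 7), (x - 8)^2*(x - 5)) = x - 8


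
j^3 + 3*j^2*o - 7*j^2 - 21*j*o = j*(j - 7)*(j + 3*o)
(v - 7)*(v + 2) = v^2 - 5*v - 14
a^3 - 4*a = a*(a - 2)*(a + 2)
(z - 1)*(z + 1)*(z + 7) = z^3 + 7*z^2 - z - 7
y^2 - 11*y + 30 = (y - 6)*(y - 5)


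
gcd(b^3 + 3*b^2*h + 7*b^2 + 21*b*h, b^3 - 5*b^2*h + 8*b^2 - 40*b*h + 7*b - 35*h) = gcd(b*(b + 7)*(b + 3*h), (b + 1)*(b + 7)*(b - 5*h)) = b + 7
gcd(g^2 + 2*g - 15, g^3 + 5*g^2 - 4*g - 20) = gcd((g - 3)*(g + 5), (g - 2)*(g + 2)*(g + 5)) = g + 5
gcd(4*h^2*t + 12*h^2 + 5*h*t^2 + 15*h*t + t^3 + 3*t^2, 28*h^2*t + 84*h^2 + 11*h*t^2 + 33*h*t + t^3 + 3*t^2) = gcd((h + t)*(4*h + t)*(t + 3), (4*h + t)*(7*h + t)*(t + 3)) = 4*h*t + 12*h + t^2 + 3*t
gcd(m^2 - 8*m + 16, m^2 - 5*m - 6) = 1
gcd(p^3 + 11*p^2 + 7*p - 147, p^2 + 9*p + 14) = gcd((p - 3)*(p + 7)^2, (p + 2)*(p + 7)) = p + 7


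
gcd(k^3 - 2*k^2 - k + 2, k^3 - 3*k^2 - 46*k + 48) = k - 1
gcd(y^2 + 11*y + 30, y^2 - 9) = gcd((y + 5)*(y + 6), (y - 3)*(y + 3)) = 1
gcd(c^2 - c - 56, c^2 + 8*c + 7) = c + 7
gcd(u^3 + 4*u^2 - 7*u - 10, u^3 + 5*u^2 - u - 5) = u^2 + 6*u + 5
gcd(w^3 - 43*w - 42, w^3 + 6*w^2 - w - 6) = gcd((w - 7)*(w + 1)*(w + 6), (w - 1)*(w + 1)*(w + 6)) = w^2 + 7*w + 6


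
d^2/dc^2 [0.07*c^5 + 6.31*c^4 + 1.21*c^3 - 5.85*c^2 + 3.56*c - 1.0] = 1.4*c^3 + 75.72*c^2 + 7.26*c - 11.7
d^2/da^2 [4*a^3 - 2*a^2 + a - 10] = 24*a - 4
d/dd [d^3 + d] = 3*d^2 + 1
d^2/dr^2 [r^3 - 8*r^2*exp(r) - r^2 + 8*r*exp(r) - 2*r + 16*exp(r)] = -8*r^2*exp(r) - 24*r*exp(r) + 6*r + 16*exp(r) - 2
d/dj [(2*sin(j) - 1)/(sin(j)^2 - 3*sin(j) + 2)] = (2*sin(j) + cos(2*j))*cos(j)/((sin(j) - 2)^2*(sin(j) - 1)^2)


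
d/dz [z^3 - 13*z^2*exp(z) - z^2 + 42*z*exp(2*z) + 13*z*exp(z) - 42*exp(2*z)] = -13*z^2*exp(z) + 3*z^2 + 84*z*exp(2*z) - 13*z*exp(z) - 2*z - 42*exp(2*z) + 13*exp(z)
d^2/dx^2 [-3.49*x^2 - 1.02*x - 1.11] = -6.98000000000000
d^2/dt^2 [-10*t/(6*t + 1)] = 120/(6*t + 1)^3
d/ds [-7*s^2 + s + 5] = 1 - 14*s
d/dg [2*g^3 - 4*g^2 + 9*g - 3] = 6*g^2 - 8*g + 9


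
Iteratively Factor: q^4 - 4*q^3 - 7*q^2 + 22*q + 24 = (q - 3)*(q^3 - q^2 - 10*q - 8) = (q - 3)*(q + 2)*(q^2 - 3*q - 4) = (q - 3)*(q + 1)*(q + 2)*(q - 4)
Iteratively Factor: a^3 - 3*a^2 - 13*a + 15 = (a - 1)*(a^2 - 2*a - 15) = (a - 1)*(a + 3)*(a - 5)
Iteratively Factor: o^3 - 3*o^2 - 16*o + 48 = (o - 4)*(o^2 + o - 12) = (o - 4)*(o - 3)*(o + 4)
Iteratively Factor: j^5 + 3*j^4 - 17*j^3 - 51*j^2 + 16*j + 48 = (j + 1)*(j^4 + 2*j^3 - 19*j^2 - 32*j + 48) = (j - 4)*(j + 1)*(j^3 + 6*j^2 + 5*j - 12) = (j - 4)*(j - 1)*(j + 1)*(j^2 + 7*j + 12) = (j - 4)*(j - 1)*(j + 1)*(j + 4)*(j + 3)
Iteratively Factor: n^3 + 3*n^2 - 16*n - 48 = (n + 3)*(n^2 - 16) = (n + 3)*(n + 4)*(n - 4)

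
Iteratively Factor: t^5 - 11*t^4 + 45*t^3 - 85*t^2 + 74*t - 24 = (t - 4)*(t^4 - 7*t^3 + 17*t^2 - 17*t + 6) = (t - 4)*(t - 1)*(t^3 - 6*t^2 + 11*t - 6) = (t - 4)*(t - 2)*(t - 1)*(t^2 - 4*t + 3) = (t - 4)*(t - 3)*(t - 2)*(t - 1)*(t - 1)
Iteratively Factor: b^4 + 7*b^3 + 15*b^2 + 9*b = (b + 1)*(b^3 + 6*b^2 + 9*b) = b*(b + 1)*(b^2 + 6*b + 9) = b*(b + 1)*(b + 3)*(b + 3)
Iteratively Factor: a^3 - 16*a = (a - 4)*(a^2 + 4*a) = (a - 4)*(a + 4)*(a)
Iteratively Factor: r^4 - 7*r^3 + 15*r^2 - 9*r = (r - 3)*(r^3 - 4*r^2 + 3*r) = (r - 3)*(r - 1)*(r^2 - 3*r) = (r - 3)^2*(r - 1)*(r)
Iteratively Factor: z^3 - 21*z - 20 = (z + 1)*(z^2 - z - 20) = (z + 1)*(z + 4)*(z - 5)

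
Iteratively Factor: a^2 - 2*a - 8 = (a - 4)*(a + 2)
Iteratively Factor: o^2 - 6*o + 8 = (o - 2)*(o - 4)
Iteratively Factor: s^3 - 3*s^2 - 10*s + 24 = (s - 2)*(s^2 - s - 12) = (s - 2)*(s + 3)*(s - 4)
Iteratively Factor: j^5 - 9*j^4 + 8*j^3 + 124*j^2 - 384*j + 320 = (j - 5)*(j^4 - 4*j^3 - 12*j^2 + 64*j - 64) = (j - 5)*(j - 2)*(j^3 - 2*j^2 - 16*j + 32) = (j - 5)*(j - 4)*(j - 2)*(j^2 + 2*j - 8) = (j - 5)*(j - 4)*(j - 2)^2*(j + 4)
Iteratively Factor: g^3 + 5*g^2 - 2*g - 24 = (g + 4)*(g^2 + g - 6) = (g - 2)*(g + 4)*(g + 3)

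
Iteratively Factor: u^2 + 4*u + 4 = (u + 2)*(u + 2)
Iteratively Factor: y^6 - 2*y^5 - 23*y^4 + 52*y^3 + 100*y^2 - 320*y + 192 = (y - 1)*(y^5 - y^4 - 24*y^3 + 28*y^2 + 128*y - 192) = (y - 4)*(y - 1)*(y^4 + 3*y^3 - 12*y^2 - 20*y + 48) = (y - 4)*(y - 1)*(y + 4)*(y^3 - y^2 - 8*y + 12) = (y - 4)*(y - 1)*(y + 3)*(y + 4)*(y^2 - 4*y + 4) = (y - 4)*(y - 2)*(y - 1)*(y + 3)*(y + 4)*(y - 2)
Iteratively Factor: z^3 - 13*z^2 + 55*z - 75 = (z - 5)*(z^2 - 8*z + 15) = (z - 5)^2*(z - 3)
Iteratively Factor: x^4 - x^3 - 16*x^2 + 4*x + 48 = (x - 4)*(x^3 + 3*x^2 - 4*x - 12) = (x - 4)*(x - 2)*(x^2 + 5*x + 6) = (x - 4)*(x - 2)*(x + 3)*(x + 2)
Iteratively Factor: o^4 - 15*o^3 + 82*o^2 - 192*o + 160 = (o - 5)*(o^3 - 10*o^2 + 32*o - 32) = (o - 5)*(o - 2)*(o^2 - 8*o + 16) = (o - 5)*(o - 4)*(o - 2)*(o - 4)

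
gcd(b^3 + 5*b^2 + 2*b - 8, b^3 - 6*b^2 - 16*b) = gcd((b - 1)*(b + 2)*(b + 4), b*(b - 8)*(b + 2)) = b + 2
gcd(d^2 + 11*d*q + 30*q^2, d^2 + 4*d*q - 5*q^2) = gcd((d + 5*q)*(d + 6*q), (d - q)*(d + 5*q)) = d + 5*q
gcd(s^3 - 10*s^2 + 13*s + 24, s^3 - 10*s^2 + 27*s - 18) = s - 3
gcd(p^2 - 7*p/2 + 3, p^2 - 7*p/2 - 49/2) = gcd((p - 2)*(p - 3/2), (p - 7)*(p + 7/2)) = 1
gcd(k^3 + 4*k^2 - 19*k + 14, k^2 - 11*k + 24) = 1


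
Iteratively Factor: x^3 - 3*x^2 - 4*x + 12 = (x - 3)*(x^2 - 4) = (x - 3)*(x + 2)*(x - 2)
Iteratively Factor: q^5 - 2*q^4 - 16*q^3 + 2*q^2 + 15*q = (q - 5)*(q^4 + 3*q^3 - q^2 - 3*q) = (q - 5)*(q - 1)*(q^3 + 4*q^2 + 3*q) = (q - 5)*(q - 1)*(q + 1)*(q^2 + 3*q) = q*(q - 5)*(q - 1)*(q + 1)*(q + 3)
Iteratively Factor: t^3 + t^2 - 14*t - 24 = (t + 2)*(t^2 - t - 12) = (t + 2)*(t + 3)*(t - 4)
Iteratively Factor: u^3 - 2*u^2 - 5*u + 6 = (u + 2)*(u^2 - 4*u + 3) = (u - 1)*(u + 2)*(u - 3)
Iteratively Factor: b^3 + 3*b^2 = (b)*(b^2 + 3*b) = b^2*(b + 3)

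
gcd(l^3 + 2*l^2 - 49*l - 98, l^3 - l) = 1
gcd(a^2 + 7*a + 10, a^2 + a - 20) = a + 5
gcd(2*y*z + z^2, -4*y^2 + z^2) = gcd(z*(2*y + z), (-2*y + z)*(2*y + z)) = 2*y + z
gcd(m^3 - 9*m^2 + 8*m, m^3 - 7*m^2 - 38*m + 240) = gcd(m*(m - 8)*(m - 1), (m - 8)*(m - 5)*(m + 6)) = m - 8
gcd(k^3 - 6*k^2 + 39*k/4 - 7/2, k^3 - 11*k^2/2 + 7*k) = k^2 - 11*k/2 + 7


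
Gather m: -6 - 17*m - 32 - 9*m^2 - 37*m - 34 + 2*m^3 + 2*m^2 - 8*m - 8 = 2*m^3 - 7*m^2 - 62*m - 80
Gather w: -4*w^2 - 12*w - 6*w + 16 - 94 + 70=-4*w^2 - 18*w - 8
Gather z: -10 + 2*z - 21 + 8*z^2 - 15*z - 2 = 8*z^2 - 13*z - 33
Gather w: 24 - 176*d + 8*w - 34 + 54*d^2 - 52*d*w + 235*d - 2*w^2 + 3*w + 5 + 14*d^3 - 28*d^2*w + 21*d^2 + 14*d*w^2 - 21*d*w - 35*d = 14*d^3 + 75*d^2 + 24*d + w^2*(14*d - 2) + w*(-28*d^2 - 73*d + 11) - 5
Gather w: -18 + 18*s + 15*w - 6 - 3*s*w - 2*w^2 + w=18*s - 2*w^2 + w*(16 - 3*s) - 24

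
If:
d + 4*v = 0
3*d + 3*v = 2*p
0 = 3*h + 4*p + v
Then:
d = -4*v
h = 17*v/3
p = -9*v/2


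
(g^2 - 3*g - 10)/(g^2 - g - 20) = (g + 2)/(g + 4)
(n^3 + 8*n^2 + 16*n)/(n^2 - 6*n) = (n^2 + 8*n + 16)/(n - 6)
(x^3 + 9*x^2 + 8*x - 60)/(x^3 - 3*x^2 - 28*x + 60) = (x + 6)/(x - 6)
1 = 1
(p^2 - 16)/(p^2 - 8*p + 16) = (p + 4)/(p - 4)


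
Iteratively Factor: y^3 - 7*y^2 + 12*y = (y - 3)*(y^2 - 4*y) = (y - 4)*(y - 3)*(y)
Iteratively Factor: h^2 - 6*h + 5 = (h - 5)*(h - 1)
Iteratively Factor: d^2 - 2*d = (d)*(d - 2)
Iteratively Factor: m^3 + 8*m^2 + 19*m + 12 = (m + 4)*(m^2 + 4*m + 3) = (m + 3)*(m + 4)*(m + 1)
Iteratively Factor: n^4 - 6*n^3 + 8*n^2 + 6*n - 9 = (n + 1)*(n^3 - 7*n^2 + 15*n - 9) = (n - 3)*(n + 1)*(n^2 - 4*n + 3) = (n - 3)*(n - 1)*(n + 1)*(n - 3)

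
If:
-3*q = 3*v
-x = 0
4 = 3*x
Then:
No Solution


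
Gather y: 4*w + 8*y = 4*w + 8*y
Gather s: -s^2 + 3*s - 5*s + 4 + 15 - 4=-s^2 - 2*s + 15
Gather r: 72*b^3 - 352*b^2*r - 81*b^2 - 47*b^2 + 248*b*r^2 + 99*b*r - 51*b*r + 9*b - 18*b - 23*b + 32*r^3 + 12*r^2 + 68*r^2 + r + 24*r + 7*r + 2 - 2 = 72*b^3 - 128*b^2 - 32*b + 32*r^3 + r^2*(248*b + 80) + r*(-352*b^2 + 48*b + 32)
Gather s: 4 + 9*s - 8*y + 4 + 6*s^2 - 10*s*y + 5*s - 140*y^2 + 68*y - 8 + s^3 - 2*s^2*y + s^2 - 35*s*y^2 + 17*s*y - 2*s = s^3 + s^2*(7 - 2*y) + s*(-35*y^2 + 7*y + 12) - 140*y^2 + 60*y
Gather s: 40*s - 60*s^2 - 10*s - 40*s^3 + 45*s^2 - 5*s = -40*s^3 - 15*s^2 + 25*s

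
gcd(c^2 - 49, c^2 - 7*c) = c - 7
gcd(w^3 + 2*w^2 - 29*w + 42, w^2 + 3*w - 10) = w - 2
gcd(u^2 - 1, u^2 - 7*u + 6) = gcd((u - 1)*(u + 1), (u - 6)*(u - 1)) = u - 1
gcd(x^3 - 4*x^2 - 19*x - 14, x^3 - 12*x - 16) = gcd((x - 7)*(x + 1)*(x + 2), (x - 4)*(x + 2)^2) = x + 2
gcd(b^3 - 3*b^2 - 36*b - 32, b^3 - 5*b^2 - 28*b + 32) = b^2 - 4*b - 32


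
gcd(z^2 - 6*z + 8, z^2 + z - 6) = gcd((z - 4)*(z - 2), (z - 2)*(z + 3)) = z - 2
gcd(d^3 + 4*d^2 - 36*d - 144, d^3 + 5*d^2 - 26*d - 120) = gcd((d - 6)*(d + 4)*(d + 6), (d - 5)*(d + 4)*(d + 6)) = d^2 + 10*d + 24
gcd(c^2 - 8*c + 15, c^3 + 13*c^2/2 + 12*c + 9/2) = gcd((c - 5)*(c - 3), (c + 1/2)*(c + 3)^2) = 1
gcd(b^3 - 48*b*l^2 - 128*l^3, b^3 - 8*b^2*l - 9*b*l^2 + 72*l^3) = b - 8*l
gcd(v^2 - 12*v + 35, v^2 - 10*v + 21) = v - 7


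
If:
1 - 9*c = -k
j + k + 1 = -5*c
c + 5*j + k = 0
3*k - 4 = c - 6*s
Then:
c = -1/60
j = 7/30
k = -23/20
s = 223/180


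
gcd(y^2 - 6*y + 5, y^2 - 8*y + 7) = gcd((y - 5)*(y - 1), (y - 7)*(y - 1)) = y - 1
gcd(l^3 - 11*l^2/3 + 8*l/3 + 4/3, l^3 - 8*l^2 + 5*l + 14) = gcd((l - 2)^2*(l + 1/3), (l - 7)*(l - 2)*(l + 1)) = l - 2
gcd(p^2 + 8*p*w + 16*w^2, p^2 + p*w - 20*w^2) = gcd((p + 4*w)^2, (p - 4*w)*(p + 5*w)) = 1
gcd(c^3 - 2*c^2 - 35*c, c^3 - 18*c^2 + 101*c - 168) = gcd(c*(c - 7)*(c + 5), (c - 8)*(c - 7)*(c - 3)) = c - 7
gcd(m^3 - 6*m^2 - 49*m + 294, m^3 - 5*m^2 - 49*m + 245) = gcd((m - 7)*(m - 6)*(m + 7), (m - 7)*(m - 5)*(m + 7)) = m^2 - 49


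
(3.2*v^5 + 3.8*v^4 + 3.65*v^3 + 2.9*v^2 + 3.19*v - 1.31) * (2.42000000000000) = 7.744*v^5 + 9.196*v^4 + 8.833*v^3 + 7.018*v^2 + 7.7198*v - 3.1702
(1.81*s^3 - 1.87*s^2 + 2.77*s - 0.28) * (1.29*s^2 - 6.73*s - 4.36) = 2.3349*s^5 - 14.5936*s^4 + 8.2668*s^3 - 10.8501*s^2 - 10.1928*s + 1.2208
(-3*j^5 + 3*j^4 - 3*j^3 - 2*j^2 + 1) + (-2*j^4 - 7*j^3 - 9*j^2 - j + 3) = -3*j^5 + j^4 - 10*j^3 - 11*j^2 - j + 4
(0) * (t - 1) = 0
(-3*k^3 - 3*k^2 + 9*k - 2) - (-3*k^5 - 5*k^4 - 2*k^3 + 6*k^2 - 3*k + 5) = 3*k^5 + 5*k^4 - k^3 - 9*k^2 + 12*k - 7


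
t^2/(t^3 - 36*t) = t/(t^2 - 36)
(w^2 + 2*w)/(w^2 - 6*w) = (w + 2)/(w - 6)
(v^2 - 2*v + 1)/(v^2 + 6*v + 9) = (v^2 - 2*v + 1)/(v^2 + 6*v + 9)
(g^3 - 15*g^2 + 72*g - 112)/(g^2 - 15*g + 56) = (g^2 - 8*g + 16)/(g - 8)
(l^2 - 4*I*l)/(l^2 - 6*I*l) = (l - 4*I)/(l - 6*I)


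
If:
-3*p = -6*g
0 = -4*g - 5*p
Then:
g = 0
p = 0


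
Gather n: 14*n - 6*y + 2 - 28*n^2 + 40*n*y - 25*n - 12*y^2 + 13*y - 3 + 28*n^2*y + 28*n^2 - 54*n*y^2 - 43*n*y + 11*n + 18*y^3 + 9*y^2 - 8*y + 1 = 28*n^2*y + n*(-54*y^2 - 3*y) + 18*y^3 - 3*y^2 - y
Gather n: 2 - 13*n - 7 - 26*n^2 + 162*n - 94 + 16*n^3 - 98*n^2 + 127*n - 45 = 16*n^3 - 124*n^2 + 276*n - 144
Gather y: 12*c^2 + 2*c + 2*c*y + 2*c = 12*c^2 + 2*c*y + 4*c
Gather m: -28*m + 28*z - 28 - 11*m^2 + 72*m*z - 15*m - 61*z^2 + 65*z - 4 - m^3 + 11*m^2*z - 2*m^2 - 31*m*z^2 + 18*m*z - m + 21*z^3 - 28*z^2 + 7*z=-m^3 + m^2*(11*z - 13) + m*(-31*z^2 + 90*z - 44) + 21*z^3 - 89*z^2 + 100*z - 32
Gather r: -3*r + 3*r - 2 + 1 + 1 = 0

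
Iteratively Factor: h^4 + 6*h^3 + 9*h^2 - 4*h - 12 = (h + 2)*(h^3 + 4*h^2 + h - 6) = (h - 1)*(h + 2)*(h^2 + 5*h + 6) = (h - 1)*(h + 2)^2*(h + 3)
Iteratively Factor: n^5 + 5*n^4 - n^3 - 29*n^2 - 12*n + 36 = (n - 1)*(n^4 + 6*n^3 + 5*n^2 - 24*n - 36) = (n - 2)*(n - 1)*(n^3 + 8*n^2 + 21*n + 18) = (n - 2)*(n - 1)*(n + 3)*(n^2 + 5*n + 6) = (n - 2)*(n - 1)*(n + 3)^2*(n + 2)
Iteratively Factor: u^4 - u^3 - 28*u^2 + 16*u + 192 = (u - 4)*(u^3 + 3*u^2 - 16*u - 48) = (u - 4)^2*(u^2 + 7*u + 12) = (u - 4)^2*(u + 4)*(u + 3)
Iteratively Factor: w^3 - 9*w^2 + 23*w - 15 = (w - 1)*(w^2 - 8*w + 15) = (w - 5)*(w - 1)*(w - 3)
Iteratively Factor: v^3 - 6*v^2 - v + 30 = (v - 5)*(v^2 - v - 6) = (v - 5)*(v - 3)*(v + 2)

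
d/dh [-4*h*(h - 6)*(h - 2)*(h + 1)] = -16*h^3 + 84*h^2 - 32*h - 48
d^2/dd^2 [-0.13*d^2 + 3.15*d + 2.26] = -0.260000000000000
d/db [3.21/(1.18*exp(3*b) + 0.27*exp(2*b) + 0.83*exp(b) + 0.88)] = (-11.3634*exp(2*b) - 1.7334*exp(b) - 2.6643)*exp(b)/(1.18*exp(3*b) + 0.27*exp(2*b) + 0.83*exp(b) + 0.88)^2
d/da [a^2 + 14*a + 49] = 2*a + 14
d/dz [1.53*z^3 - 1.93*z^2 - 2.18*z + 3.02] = 4.59*z^2 - 3.86*z - 2.18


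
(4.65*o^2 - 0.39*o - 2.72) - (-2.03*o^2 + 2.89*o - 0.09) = 6.68*o^2 - 3.28*o - 2.63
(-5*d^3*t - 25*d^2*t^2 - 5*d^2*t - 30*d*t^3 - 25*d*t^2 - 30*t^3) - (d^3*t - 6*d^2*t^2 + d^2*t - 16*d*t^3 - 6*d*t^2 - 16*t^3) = -6*d^3*t - 19*d^2*t^2 - 6*d^2*t - 14*d*t^3 - 19*d*t^2 - 14*t^3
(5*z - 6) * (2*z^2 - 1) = 10*z^3 - 12*z^2 - 5*z + 6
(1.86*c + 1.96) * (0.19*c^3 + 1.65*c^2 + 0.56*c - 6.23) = 0.3534*c^4 + 3.4414*c^3 + 4.2756*c^2 - 10.4902*c - 12.2108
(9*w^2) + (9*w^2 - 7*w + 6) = 18*w^2 - 7*w + 6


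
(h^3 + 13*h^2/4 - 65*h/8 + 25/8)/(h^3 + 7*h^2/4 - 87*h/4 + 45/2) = (2*h^2 + 9*h - 5)/(2*(h^2 + 3*h - 18))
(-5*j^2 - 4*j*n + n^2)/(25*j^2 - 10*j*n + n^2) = (-j - n)/(5*j - n)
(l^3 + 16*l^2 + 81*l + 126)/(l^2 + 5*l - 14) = (l^2 + 9*l + 18)/(l - 2)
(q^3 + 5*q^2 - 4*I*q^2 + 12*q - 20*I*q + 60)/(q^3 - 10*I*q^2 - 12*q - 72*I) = (q + 5)/(q - 6*I)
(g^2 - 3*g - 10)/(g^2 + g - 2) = (g - 5)/(g - 1)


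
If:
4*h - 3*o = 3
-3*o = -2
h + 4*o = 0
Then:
No Solution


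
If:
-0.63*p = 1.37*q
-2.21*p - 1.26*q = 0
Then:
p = 0.00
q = 0.00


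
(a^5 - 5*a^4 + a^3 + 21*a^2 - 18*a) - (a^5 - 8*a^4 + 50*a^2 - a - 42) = 3*a^4 + a^3 - 29*a^2 - 17*a + 42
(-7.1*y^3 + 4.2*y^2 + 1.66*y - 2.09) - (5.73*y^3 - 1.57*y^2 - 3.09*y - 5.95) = -12.83*y^3 + 5.77*y^2 + 4.75*y + 3.86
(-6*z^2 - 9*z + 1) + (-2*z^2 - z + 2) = -8*z^2 - 10*z + 3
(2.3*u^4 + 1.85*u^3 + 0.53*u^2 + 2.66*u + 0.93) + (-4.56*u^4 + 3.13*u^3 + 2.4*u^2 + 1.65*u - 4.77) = -2.26*u^4 + 4.98*u^3 + 2.93*u^2 + 4.31*u - 3.84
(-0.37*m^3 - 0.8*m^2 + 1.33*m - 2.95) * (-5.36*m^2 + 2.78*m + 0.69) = 1.9832*m^5 + 3.2594*m^4 - 9.6081*m^3 + 18.9574*m^2 - 7.2833*m - 2.0355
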